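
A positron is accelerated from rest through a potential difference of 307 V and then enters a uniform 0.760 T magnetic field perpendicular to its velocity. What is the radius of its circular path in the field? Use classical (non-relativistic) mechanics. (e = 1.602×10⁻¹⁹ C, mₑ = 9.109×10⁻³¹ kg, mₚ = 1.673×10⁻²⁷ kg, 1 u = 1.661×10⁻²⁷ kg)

Acceleration: |q|V = ½mv² ⇒ v = √(2|q|V/m) = √(2·1.602×10⁻¹⁹·307/9.109×10⁻³¹) ≈ 1.039×10⁷ m/s.
In the field: r = mv/(|q|B) = (9.109×10⁻³¹)(1.039×10⁷)/((1.602×10⁻¹⁹)(0.760)) ≈ 7.77×10⁻⁵ m.

r ≈ 7.77×10⁻⁵ m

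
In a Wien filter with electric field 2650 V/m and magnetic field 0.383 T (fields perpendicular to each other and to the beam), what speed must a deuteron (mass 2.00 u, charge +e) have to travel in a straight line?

v = 6920 m/s

Straight-line motion ⇒ electric and magnetic forces cancel, so E = vB.
v = E/B = 2650/0.383 = 6920 m/s.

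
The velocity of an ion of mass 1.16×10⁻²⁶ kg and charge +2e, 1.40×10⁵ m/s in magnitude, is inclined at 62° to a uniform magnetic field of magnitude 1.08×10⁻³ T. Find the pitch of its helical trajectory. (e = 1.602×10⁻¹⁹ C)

p ≈ 13.8 m

v∥ = v cosθ = 1.40×10⁵·cos62° ≈ 6.573×10⁴ m/s.
T = 2πm/(|q|B) = 2π(1.16×10⁻²⁶)/((3.204×10⁻¹⁹)(1.08×10⁻³)) ≈ 2.106×10⁻⁴ s.
pitch = v∥ T = (6.573×10⁴)(2.106×10⁻⁴) ≈ 13.8 m.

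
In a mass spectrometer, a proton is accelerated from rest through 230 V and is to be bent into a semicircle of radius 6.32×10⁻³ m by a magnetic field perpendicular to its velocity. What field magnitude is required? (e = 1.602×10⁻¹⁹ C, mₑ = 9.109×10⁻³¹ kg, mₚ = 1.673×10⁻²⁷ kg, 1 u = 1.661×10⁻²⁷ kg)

B ≈ 0.347 T

v = √(2|q|V/m) = √(2·1.602×10⁻¹⁹·230/1.673×10⁻²⁷) ≈ 2.099×10⁵ m/s.
B = mv/(|q|r) = (1.673×10⁻²⁷)(2.099×10⁵)/((1.602×10⁻¹⁹)(6.32×10⁻³)) ≈ 0.347 T.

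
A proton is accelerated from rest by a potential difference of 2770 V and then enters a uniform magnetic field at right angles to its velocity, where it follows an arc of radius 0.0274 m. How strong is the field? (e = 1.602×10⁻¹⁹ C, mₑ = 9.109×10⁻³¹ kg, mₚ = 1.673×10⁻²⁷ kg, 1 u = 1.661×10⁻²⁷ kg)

B ≈ 0.278 T

v = √(2|q|V/m) = √(2·1.602×10⁻¹⁹·2770/1.673×10⁻²⁷) ≈ 7.283×10⁵ m/s.
B = mv/(|q|r) = (1.673×10⁻²⁷)(7.283×10⁵)/((1.602×10⁻¹⁹)(0.0274)) ≈ 0.278 T.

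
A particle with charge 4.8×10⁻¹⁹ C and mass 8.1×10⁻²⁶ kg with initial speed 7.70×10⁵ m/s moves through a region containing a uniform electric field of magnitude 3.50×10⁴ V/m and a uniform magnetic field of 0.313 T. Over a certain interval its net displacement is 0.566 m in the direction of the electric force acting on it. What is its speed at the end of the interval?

v_f ≈ 9.10×10⁵ m/s

B does no work; ΔKE = |q|E d.
½mv_f² = ½mv₀² + |q|Ed = ½(8.1×10⁻²⁶)(7.70×10⁵)² + (4.8×10⁻¹⁹)(3.50×10⁴)(0.566) ≈ 2.401×10⁻¹⁴ J + 9.509×10⁻¹⁵ J ≈ 3.352×10⁻¹⁴ J.
v_f = √(2·3.352×10⁻¹⁴/8.1×10⁻²⁶) ≈ 9.10×10⁵ m/s.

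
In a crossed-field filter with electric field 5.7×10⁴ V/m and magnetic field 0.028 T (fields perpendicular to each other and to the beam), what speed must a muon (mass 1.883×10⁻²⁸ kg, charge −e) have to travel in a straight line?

Zero net Lorentz force requires |qE| = |q v×B|, i.e. E = vB.
v = E/B = 5.7×10⁴/0.028 = 2.0×10⁶ m/s.

v = 2.0×10⁶ m/s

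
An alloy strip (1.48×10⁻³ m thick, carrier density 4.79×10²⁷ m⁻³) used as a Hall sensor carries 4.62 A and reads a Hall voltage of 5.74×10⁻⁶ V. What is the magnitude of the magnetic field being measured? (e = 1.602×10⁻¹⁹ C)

From V_H = IB/(n e t), B = V_H n e t / I.
B = (5.74×10⁻⁶)(4.79×10²⁷)(1.602×10⁻¹⁹)(1.48×10⁻³)/4.62 ≈ 1.41 T.

B ≈ 1.41 T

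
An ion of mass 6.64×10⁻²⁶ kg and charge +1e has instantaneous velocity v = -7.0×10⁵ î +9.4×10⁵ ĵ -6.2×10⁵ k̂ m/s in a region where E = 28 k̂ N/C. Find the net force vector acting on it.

Only an electric field acts, so F = qE = (1.602×10⁻¹⁹ C)·(0, 0, 28.0) = (0, 0, 4.49×10⁻¹⁸) N.

F ≈ (0, 0, 4.49×10⁻¹⁸) N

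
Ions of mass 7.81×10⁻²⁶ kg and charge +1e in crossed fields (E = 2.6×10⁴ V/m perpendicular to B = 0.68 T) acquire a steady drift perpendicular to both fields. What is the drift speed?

v_d ≈ 3.8×10⁴ m/s

The E×B drift speed is v_d = E/B.
v_d = 2.6×10⁴/0.68 = 3.8×10⁴ m/s.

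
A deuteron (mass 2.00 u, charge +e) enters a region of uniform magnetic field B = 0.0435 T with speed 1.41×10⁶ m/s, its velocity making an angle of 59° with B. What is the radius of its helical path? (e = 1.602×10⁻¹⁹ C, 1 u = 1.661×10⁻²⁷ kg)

r ≈ 0.576 m

v⊥ = v sinθ = 1.41×10⁶·sin59° ≈ 1.209×10⁶ m/s.
r = m v⊥/(|q|B) = (3.322×10⁻²⁷)(1.209×10⁶)/((1.602×10⁻¹⁹)(0.0435)) ≈ 0.576 m.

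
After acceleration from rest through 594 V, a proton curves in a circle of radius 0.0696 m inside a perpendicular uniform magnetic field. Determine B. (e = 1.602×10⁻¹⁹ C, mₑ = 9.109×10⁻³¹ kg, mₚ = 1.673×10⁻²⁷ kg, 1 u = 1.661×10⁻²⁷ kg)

B ≈ 0.0506 T

v = √(2|q|V/m) = √(2·1.602×10⁻¹⁹·594/1.673×10⁻²⁷) ≈ 3.373×10⁵ m/s.
B = mv/(|q|r) = (1.673×10⁻²⁷)(3.373×10⁵)/((1.602×10⁻¹⁹)(0.0696)) ≈ 0.0506 T.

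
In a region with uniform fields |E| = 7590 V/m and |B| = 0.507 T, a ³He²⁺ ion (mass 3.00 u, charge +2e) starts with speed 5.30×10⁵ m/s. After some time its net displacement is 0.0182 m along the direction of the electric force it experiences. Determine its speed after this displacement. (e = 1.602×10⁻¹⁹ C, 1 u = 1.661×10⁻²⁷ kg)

B does no work; ΔKE = |q|E d.
½mv_f² = ½mv₀² + |q|Ed = ½(4.983×10⁻²⁷)(5.30×10⁵)² + (3.204×10⁻¹⁹)(7590)(0.0182) ≈ 6.999×10⁻¹⁶ J + 4.426×10⁻¹⁷ J ≈ 7.441×10⁻¹⁶ J.
v_f = √(2·7.441×10⁻¹⁶/4.983×10⁻²⁷) ≈ 5.47×10⁵ m/s.

v_f ≈ 5.47×10⁵ m/s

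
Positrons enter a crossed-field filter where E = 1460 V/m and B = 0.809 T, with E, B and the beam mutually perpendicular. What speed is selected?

v = 1800 m/s

Zero net Lorentz force requires |qE| = |q v×B|, i.e. E = vB.
v = E/B = 1460/0.809 = 1800 m/s.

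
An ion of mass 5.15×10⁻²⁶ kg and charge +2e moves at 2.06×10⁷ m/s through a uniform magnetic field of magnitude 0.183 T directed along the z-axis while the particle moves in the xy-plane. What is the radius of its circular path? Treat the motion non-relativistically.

The magnetic force provides the centripetal force: |q|vB = mv²/r.
r = mv/(|q|B) = (5.15×10⁻²⁶)(2.06×10⁷)/((3.204×10⁻¹⁹)(0.183)) ≈ 18.1 m.

r ≈ 18.1 m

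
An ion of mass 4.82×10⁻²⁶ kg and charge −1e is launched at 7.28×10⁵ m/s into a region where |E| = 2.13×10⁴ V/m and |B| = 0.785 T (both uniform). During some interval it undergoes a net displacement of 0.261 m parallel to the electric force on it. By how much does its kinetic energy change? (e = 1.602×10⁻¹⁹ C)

ΔKE ≈ 8.91×10⁻¹⁶ J

The magnetic force is always ⟂ v and does no work; only the electric force changes KE.
ΔKE = F_E · d = |q|E d = (1.602×10⁻¹⁹)(2.13×10⁴)(0.261) ≈ 8.91×10⁻¹⁶ J.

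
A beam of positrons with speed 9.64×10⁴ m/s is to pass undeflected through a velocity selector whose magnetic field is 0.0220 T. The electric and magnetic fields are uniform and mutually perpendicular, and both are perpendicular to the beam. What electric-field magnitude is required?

For straight-line motion qE = qvB, so E = vB.
E = 9.64×10⁴ × 0.0220 = 2120 V/m.

E = 2120 V/m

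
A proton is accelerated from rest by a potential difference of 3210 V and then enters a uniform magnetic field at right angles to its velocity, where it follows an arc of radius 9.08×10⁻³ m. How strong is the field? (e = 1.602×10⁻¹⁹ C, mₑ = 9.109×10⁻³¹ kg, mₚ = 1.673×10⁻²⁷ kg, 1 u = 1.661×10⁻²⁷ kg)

B ≈ 0.902 T

v = √(2|q|V/m) = √(2·1.602×10⁻¹⁹·3210/1.673×10⁻²⁷) ≈ 7.841×10⁵ m/s.
B = mv/(|q|r) = (1.673×10⁻²⁷)(7.841×10⁵)/((1.602×10⁻¹⁹)(9.08×10⁻³)) ≈ 0.902 T.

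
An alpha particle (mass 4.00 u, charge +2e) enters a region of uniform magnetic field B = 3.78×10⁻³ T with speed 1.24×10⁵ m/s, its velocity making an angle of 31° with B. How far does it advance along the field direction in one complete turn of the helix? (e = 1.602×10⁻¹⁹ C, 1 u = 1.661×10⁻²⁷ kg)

v∥ = v cosθ = 1.24×10⁵·cos31° ≈ 1.063×10⁵ m/s.
T = 2πm/(|q|B) = 2π(6.644×10⁻²⁷)/((3.204×10⁻¹⁹)(3.78×10⁻³)) ≈ 3.447×10⁻⁵ s.
pitch = v∥ T = (1.063×10⁵)(3.447×10⁻⁵) ≈ 3.66 m.

p ≈ 3.66 m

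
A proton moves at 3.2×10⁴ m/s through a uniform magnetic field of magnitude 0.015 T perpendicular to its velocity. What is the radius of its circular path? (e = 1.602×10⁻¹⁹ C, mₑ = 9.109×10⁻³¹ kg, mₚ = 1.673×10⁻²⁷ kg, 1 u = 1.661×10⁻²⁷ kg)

The magnetic force provides the centripetal force: |q|vB = mv²/r.
r = mv/(|q|B) = (1.673×10⁻²⁷)(3.2×10⁴)/((1.602×10⁻¹⁹)(0.015)) ≈ 0.022 m.

r ≈ 0.022 m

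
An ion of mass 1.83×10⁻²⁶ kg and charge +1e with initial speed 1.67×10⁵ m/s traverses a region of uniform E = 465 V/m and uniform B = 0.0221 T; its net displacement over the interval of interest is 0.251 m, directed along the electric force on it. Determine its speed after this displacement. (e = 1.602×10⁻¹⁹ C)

v_f ≈ 1.73×10⁵ m/s

B does no work; ΔKE = |q|E d.
½mv_f² = ½mv₀² + |q|Ed = ½(1.83×10⁻²⁶)(1.67×10⁵)² + (1.602×10⁻¹⁹)(465)(0.251) ≈ 2.552×10⁻¹⁶ J + 1.870×10⁻¹⁷ J ≈ 2.739×10⁻¹⁶ J.
v_f = √(2·2.739×10⁻¹⁶/1.83×10⁻²⁶) ≈ 1.73×10⁵ m/s.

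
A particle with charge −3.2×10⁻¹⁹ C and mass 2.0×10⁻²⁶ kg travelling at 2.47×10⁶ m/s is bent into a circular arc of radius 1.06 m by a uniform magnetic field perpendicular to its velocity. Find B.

From |q|vB = mv²/r, B = mv/(|q|r).
B = (2.0×10⁻²⁶)(2.47×10⁶)/((3.2×10⁻¹⁹)(1.06)) ≈ 0.146 T.

B ≈ 0.146 T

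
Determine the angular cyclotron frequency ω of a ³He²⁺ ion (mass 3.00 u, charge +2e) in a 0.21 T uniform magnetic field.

ω = |q|B/m.
ω = (3.204×10⁻¹⁹)(0.21)/4.983×10⁻²⁷ ≈ 1.4×10⁷ rad/s.

ω ≈ 1.4×10⁷ rad/s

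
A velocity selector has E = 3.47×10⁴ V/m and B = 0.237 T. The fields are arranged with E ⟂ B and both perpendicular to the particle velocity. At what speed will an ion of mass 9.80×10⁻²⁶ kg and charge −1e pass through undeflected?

v = 1.46×10⁵ m/s

Straight-line motion ⇒ electric and magnetic forces cancel, so E = vB.
v = E/B = 3.47×10⁴/0.237 = 1.46×10⁵ m/s.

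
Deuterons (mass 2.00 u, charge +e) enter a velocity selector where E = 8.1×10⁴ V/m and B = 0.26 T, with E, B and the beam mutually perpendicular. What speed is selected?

For undeflected motion the electric and magnetic forces balance: qE = qvB.
v = E/B = 8.1×10⁴/0.26 = 3.1×10⁵ m/s.

v = 3.1×10⁵ m/s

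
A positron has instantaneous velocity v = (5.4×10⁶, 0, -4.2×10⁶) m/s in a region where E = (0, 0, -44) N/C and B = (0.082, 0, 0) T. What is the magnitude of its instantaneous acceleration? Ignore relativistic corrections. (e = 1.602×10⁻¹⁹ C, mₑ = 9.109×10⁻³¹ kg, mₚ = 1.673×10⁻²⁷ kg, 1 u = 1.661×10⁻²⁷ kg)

v×B = (0, -3.44×10⁵, 0) N/C.
E + v×B = (0, -3.44×10⁵, -44.0) N/C.
F = q(E + v×B) = (1.602×10⁻¹⁹ C)·(0, -3.44×10⁵, -44.0) = (0, -5.52×10⁻¹⁴, -7.05×10⁻¹⁸) N.
|a| = |F|/m = 5.517×10⁻¹⁴/9.109×10⁻³¹ ≈ 6.06×10¹⁶ m/s².

|a| ≈ 6.06×10¹⁶ m/s²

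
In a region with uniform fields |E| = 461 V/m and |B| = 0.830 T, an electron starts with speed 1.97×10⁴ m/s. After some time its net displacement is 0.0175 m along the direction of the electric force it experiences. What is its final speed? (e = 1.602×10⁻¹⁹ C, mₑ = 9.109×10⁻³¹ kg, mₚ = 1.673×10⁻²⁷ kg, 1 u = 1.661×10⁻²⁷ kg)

B does no work; ΔKE = |q|E d.
½mv_f² = ½mv₀² + |q|Ed = ½(9.109×10⁻³¹)(1.97×10⁴)² + (1.602×10⁻¹⁹)(461)(0.0175) ≈ 1.768×10⁻²² J + 1.292×10⁻¹⁸ J ≈ 1.293×10⁻¹⁸ J.
v_f = √(2·1.293×10⁻¹⁸/9.109×10⁻³¹) ≈ 1.68×10⁶ m/s.

v_f ≈ 1.68×10⁶ m/s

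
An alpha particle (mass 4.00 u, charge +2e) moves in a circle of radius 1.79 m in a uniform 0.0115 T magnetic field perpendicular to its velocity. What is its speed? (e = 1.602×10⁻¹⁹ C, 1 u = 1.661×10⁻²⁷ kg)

v ≈ 9.93×10⁵ m/s

From |q|vB = mv²/r, v = |q|Br/m.
v = (3.204×10⁻¹⁹)(0.0115)(1.79)/6.644×10⁻²⁷ ≈ 9.93×10⁵ m/s.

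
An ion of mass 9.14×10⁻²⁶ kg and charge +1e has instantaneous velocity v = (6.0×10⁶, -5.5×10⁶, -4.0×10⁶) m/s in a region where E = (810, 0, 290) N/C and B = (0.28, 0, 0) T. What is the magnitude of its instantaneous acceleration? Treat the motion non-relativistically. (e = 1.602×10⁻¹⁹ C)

|a| ≈ 3.34×10¹² m/s²

v×B = (0, -1.12×10⁶, 1.54×10⁶) N/C.
E + v×B = (810, -1.12×10⁶, 1.54×10⁶) N/C.
F = q(E + v×B) = (1.602×10⁻¹⁹ C)·(810, -1.12×10⁶, 1.54×10⁶) = (1.30×10⁻¹⁶, -1.79×10⁻¹³, 2.47×10⁻¹³) N.
|a| = |F|/m = 3.051×10⁻¹³/9.14×10⁻²⁶ ≈ 3.34×10¹² m/s².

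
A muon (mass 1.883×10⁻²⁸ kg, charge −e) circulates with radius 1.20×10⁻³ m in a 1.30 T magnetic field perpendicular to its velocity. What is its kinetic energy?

v = |q|Br/m, then KE = ½mv² = (qBr)²/(2m).
v = (1.602×10⁻¹⁹)(1.30)(1.20×10⁻³)/1.883×10⁻²⁸ ≈ 1.327×10⁶ m/s.
KE = ½(1.883×10⁻²⁸)(1.327×10⁶)² ≈ 1.66×10⁻¹⁶ J = 1040 eV.

KE ≈ 1040 eV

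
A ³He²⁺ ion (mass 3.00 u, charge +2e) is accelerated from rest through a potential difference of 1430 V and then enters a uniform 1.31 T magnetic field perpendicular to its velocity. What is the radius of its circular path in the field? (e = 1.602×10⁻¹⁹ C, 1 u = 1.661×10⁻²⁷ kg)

Acceleration: |q|V = ½mv² ⇒ v = √(2|q|V/m) = √(2·3.204×10⁻¹⁹·1430/4.983×10⁻²⁷) ≈ 4.288×10⁵ m/s.
In the field: r = mv/(|q|B) = (4.983×10⁻²⁷)(4.288×10⁵)/((3.204×10⁻¹⁹)(1.31)) ≈ 5.09×10⁻³ m.

r ≈ 5.09×10⁻³ m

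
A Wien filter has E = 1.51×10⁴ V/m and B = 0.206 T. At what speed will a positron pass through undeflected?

v = 7.33×10⁴ m/s

Zero net Lorentz force requires |qE| = |q v×B|, i.e. E = vB.
v = E/B = 1.51×10⁴/0.206 = 7.33×10⁴ m/s.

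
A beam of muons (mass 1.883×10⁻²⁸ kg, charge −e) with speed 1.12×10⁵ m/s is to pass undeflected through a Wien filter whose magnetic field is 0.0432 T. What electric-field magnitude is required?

For straight-line motion qE = qvB, so E = vB.
E = 1.12×10⁵ × 0.0432 = 4840 V/m.

E = 4840 V/m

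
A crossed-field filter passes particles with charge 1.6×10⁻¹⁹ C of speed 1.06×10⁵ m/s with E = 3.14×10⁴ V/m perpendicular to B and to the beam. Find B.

Balance of forces in the selector: qE = qvB ⇒ B = E/v.
B = 3.14×10⁴/1.06×10⁵ = 0.296 T.

B = 0.296 T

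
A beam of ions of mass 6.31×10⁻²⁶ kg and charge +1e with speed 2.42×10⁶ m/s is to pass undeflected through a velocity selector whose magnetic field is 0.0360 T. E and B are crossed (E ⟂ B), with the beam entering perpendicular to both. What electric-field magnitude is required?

For straight-line motion qE = qvB, so E = vB.
E = 2.42×10⁶ × 0.0360 = 8.71×10⁴ V/m.

E = 8.71×10⁴ V/m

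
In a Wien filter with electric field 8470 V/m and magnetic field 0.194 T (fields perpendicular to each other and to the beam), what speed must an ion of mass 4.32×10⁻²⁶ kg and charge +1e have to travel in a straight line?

Straight-line motion ⇒ electric and magnetic forces cancel, so E = vB.
v = E/B = 8470/0.194 = 4.37×10⁴ m/s.

v = 4.37×10⁴ m/s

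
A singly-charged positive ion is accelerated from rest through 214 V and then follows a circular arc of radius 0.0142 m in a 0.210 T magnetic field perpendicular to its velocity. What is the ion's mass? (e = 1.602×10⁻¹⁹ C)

Combine |q|V = ½mv² and r = mv/(|q|B): eliminate v to get m = qB²r²/(2V).
m = (1.602×10⁻¹⁹)(0.210)²(0.0142)²/(2·214) ≈ 3.33×10⁻²⁷ kg.

m ≈ 3.33×10⁻²⁷ kg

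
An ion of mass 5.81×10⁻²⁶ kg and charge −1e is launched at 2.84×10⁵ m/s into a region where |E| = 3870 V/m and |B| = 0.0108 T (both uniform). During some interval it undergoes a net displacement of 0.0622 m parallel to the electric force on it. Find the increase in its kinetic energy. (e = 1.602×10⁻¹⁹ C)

ΔKE ≈ 3.86×10⁻¹⁷ J

The magnetic force is always ⟂ v and does no work; only the electric force changes KE.
ΔKE = F_E · d = |q|E d = (1.602×10⁻¹⁹)(3870)(0.0622) ≈ 3.86×10⁻¹⁷ J.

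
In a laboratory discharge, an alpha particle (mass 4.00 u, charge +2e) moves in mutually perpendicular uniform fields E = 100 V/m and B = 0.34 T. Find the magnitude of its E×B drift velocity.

v_d ≈ 290 m/s

The E×B drift speed is v_d = E/B.
v_d = 100/0.34 = 290 m/s.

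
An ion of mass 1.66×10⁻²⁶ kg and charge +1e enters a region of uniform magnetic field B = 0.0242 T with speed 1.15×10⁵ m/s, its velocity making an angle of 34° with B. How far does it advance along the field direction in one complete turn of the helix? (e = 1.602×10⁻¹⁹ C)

v∥ = v cosθ = 1.15×10⁵·cos34° ≈ 9.534×10⁴ m/s.
T = 2πm/(|q|B) = 2π(1.66×10⁻²⁶)/((1.602×10⁻¹⁹)(0.0242)) ≈ 2.690×10⁻⁵ s.
pitch = v∥ T = (9.534×10⁴)(2.690×10⁻⁵) ≈ 2.56 m.

p ≈ 2.56 m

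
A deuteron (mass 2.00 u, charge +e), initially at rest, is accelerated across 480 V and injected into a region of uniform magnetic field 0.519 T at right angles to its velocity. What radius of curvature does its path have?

Acceleration: |q|V = ½mv² ⇒ v = √(2|q|V/m) = √(2·1.602×10⁻¹⁹·480/3.322×10⁻²⁷) ≈ 2.152×10⁵ m/s.
In the field: r = mv/(|q|B) = (3.322×10⁻²⁷)(2.152×10⁵)/((1.602×10⁻¹⁹)(0.519)) ≈ 8.60×10⁻³ m.

r ≈ 8.60×10⁻³ m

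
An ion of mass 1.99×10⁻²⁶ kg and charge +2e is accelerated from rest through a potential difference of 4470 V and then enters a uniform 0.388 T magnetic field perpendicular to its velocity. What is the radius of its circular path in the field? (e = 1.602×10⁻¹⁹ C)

Acceleration: |q|V = ½mv² ⇒ v = √(2|q|V/m) = √(2·3.204×10⁻¹⁹·4470/1.99×10⁻²⁶) ≈ 3.794×10⁵ m/s.
In the field: r = mv/(|q|B) = (1.99×10⁻²⁶)(3.794×10⁵)/((3.204×10⁻¹⁹)(0.388)) ≈ 0.0607 m.

r ≈ 0.0607 m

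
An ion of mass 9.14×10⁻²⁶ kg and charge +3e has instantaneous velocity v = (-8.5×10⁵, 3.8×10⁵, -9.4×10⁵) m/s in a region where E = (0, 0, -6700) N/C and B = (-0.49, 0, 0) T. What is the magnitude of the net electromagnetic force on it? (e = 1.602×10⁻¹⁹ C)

|F| ≈ 2.38×10⁻¹³ N

v×B = (0, 4.61×10⁵, 1.86×10⁵) N/C.
E + v×B = (0, 4.61×10⁵, 1.80×10⁵) N/C.
F = q(E + v×B) = (4.806×10⁻¹⁹ C)·(0, 4.61×10⁵, 1.80×10⁵) = (0, 2.21×10⁻¹³, 8.63×10⁻¹⁴) N.
|F| = 2.38×10⁻¹³ N.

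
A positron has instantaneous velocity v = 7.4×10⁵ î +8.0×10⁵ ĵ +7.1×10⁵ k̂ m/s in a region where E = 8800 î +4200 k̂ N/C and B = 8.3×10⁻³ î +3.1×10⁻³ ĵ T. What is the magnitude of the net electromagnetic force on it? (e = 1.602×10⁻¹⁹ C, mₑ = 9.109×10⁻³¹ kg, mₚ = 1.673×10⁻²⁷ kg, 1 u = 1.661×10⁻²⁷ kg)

v×B = (-2200, 5890, -4350) N/C.
E + v×B = (6600, 5890, -146) N/C.
F = q(E + v×B) = (1.602×10⁻¹⁹ C)·(6600, 5890, -146) = (1.06×10⁻¹⁵, 9.44×10⁻¹⁶, -2.34×10⁻¹⁷) N.
|F| = 1.42×10⁻¹⁵ N.

|F| ≈ 1.42×10⁻¹⁵ N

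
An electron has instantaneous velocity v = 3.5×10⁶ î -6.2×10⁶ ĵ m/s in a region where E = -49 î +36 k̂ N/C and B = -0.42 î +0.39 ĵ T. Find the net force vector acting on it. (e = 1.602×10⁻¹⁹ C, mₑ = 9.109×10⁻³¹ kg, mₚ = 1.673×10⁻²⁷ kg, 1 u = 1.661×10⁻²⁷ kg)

F ≈ (7.85×10⁻¹⁸, 0, 1.98×10⁻¹³) N

v×B = (0, 0, -1.24×10⁶) N/C.
E + v×B = (-49.0, 0, -1.24×10⁶) N/C.
F = q(E + v×B) = (−1.602×10⁻¹⁹ C)·(-49.0, 0, -1.24×10⁶) = (7.85×10⁻¹⁸, 0, 1.98×10⁻¹³) N.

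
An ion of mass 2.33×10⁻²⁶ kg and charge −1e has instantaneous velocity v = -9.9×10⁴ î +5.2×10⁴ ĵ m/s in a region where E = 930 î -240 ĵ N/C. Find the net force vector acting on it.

F ≈ (-1.49×10⁻¹⁶, 3.84×10⁻¹⁷, 0) N

Only an electric field acts, so F = qE = (−1.602×10⁻¹⁹ C)·(930, -240, 0) = (-1.49×10⁻¹⁶, 3.84×10⁻¹⁷, 0) N.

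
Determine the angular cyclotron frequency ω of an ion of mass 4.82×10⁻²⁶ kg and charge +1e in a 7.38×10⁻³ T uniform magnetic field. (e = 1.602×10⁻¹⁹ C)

ω ≈ 2.45×10⁴ rad/s

ω = |q|B/m.
ω = (1.602×10⁻¹⁹)(7.38×10⁻³)/4.82×10⁻²⁶ ≈ 2.45×10⁴ rad/s.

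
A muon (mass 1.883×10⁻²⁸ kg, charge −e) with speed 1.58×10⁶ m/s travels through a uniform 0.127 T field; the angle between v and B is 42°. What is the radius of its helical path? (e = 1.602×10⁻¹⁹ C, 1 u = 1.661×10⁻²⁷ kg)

v⊥ = v sinθ = 1.58×10⁶·sin42° ≈ 1.057×10⁶ m/s.
r = m v⊥/(|q|B) = (1.883×10⁻²⁸)(1.057×10⁶)/((1.602×10⁻¹⁹)(0.127)) ≈ 9.78×10⁻³ m.

r ≈ 9.78×10⁻³ m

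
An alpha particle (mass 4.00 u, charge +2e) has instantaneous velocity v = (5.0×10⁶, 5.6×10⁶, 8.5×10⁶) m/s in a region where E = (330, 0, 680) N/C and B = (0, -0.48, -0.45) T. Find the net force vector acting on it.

v×B = (1.56×10⁶, 2.25×10⁶, -2.40×10⁶) N/C.
E + v×B = (1.56×10⁶, 2.25×10⁶, -2.40×10⁶) N/C.
F = q(E + v×B) = (3.204×10⁻¹⁹ C)·(1.56×10⁶, 2.25×10⁶, -2.40×10⁶) = (5.00×10⁻¹³, 7.21×10⁻¹³, -7.69×10⁻¹³) N.

F ≈ (5.00×10⁻¹³, 7.21×10⁻¹³, -7.69×10⁻¹³) N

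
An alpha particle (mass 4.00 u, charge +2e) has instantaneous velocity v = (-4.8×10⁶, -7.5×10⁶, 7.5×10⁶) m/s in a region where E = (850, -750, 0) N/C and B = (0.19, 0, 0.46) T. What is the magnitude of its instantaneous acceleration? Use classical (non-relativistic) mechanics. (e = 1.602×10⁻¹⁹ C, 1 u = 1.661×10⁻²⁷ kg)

v×B = (-3.45×10⁶, 3.63×10⁶, 1.42×10⁶) N/C.
E + v×B = (-3.45×10⁶, 3.63×10⁶, 1.42×10⁶) N/C.
F = q(E + v×B) = (3.204×10⁻¹⁹ C)·(-3.45×10⁶, 3.63×10⁶, 1.42×10⁶) = (-1.11×10⁻¹², 1.16×10⁻¹², 4.57×10⁻¹³) N.
|a| = |F|/m = 1.669×10⁻¹²/6.644×10⁻²⁷ ≈ 2.51×10¹⁴ m/s².

|a| ≈ 2.51×10¹⁴ m/s²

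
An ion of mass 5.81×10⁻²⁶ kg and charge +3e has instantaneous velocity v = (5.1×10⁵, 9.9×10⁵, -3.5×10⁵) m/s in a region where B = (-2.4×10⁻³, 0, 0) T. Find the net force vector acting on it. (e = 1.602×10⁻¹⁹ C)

F ≈ (0, 4.04×10⁻¹⁶, 1.14×10⁻¹⁵) N

v×B = (0, 840, 2380) N/C.
F = q v×B = (4.806×10⁻¹⁹ C)·(0, 840, 2380) = (0, 4.04×10⁻¹⁶, 1.14×10⁻¹⁵) N.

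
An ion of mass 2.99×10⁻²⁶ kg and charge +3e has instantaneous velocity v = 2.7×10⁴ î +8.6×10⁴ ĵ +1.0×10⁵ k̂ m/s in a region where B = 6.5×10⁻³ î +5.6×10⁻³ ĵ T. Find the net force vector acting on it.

v×B = (-560, 650, -408) N/C.
F = q v×B = (4.806×10⁻¹⁹ C)·(-560, 650, -408) = (-2.69×10⁻¹⁶, 3.12×10⁻¹⁶, -1.96×10⁻¹⁶) N.

F ≈ (-2.69×10⁻¹⁶, 3.12×10⁻¹⁶, -1.96×10⁻¹⁶) N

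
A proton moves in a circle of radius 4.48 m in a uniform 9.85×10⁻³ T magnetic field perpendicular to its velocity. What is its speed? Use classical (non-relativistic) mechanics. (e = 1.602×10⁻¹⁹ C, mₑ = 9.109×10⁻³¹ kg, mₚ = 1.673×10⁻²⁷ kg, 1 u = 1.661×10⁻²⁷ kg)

From |q|vB = mv²/r, v = |q|Br/m.
v = (1.602×10⁻¹⁹)(9.85×10⁻³)(4.48)/1.673×10⁻²⁷ ≈ 4.23×10⁶ m/s.

v ≈ 4.23×10⁶ m/s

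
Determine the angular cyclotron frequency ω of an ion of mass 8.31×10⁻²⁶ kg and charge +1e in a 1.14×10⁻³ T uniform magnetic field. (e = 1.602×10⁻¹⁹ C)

ω ≈ 2200 rad/s

ω = |q|B/m.
ω = (1.602×10⁻¹⁹)(1.14×10⁻³)/8.31×10⁻²⁶ ≈ 2200 rad/s.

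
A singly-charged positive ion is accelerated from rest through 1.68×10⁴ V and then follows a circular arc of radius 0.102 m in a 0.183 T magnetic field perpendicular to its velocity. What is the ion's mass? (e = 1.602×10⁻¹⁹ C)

Combine |q|V = ½mv² and r = mv/(|q|B): eliminate v to get m = qB²r²/(2V).
m = (1.602×10⁻¹⁹)(0.183)²(0.102)²/(2·1.68×10⁴) ≈ 1.66×10⁻²⁷ kg.

m ≈ 1.66×10⁻²⁷ kg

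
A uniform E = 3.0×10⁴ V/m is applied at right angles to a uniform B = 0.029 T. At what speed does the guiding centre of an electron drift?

v_d ≈ 1.0×10⁶ m/s

In crossed fields the guiding centre drifts at v_d = |E×B|/B² = E/B, independent of charge and mass.
v_d = 3.0×10⁴/0.029 = 1.0×10⁶ m/s.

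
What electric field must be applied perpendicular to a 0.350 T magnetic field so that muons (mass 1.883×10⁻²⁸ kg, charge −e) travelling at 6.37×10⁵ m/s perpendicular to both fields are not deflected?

For straight-line motion qE = qvB, so E = vB.
E = 6.37×10⁵ × 0.350 = 2.23×10⁵ V/m.

E = 2.23×10⁵ V/m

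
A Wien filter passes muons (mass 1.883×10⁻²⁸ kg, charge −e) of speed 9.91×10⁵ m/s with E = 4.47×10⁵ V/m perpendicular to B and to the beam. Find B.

B = 0.451 T

Balance of forces in the selector: qE = qvB ⇒ B = E/v.
B = 4.47×10⁵/9.91×10⁵ = 0.451 T.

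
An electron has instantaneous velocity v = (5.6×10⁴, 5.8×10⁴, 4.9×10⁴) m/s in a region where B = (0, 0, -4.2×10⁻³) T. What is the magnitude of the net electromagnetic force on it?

|F| ≈ 5.42×10⁻¹⁷ N

v×B = (-244, 235, 0) N/C.
F = q v×B = (−1.602×10⁻¹⁹ C)·(-244, 235, 0) = (3.90×10⁻¹⁷, -3.77×10⁻¹⁷, 0) N.
|F| = 5.42×10⁻¹⁷ N.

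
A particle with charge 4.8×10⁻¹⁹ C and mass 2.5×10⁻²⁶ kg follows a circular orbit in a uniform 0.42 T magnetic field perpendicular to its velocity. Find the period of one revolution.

The cyclotron period depends only on m, q, B: T = 2πm/(|q|B).
T = 2π(2.5×10⁻²⁶)/((4.8×10⁻¹⁹)(0.42)) ≈ 7.8×10⁻⁷ s.

T ≈ 7.8×10⁻⁷ s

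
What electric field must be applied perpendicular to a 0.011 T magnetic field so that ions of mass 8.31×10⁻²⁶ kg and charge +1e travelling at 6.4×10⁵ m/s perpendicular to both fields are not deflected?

E = 7000 V/m

For straight-line motion qE = qvB, so E = vB.
E = 6.4×10⁵ × 0.011 = 7000 V/m.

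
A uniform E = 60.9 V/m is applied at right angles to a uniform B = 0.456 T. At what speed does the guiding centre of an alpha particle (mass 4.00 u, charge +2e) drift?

v_d ≈ 134 m/s

The steady drift has the magnetic force balancing the electric force, so v_d = E/B.
v_d = 60.9/0.456 = 134 m/s.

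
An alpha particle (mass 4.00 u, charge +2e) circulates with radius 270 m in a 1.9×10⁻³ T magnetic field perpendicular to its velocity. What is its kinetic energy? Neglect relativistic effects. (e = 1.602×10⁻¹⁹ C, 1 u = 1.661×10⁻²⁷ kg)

v = |q|Br/m, then KE = ½mv² = (qBr)²/(2m).
v = (3.204×10⁻¹⁹)(1.9×10⁻³)(270)/6.644×10⁻²⁷ ≈ 2.474×10⁷ m/s.
KE = ½(6.644×10⁻²⁷)(2.474×10⁷)² ≈ 2.0×10⁻¹² J.

KE ≈ 2.0×10⁻¹² J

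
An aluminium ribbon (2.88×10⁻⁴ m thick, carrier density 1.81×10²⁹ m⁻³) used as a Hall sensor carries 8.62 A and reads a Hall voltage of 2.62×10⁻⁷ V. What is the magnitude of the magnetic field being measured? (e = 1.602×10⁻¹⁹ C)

B ≈ 0.254 T

From V_H = IB/(n e t), B = V_H n e t / I.
B = (2.62×10⁻⁷)(1.81×10²⁹)(1.602×10⁻¹⁹)(2.88×10⁻⁴)/8.62 ≈ 0.254 T.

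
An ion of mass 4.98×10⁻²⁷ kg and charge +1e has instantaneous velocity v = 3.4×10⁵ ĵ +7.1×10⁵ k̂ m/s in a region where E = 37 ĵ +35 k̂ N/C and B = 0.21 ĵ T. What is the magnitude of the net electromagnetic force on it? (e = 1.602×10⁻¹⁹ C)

|F| ≈ 2.39×10⁻¹⁴ N

v×B = (-1.49×10⁵, 0, 0) N/C.
E + v×B = (-1.49×10⁵, 37.0, 35.0) N/C.
F = q(E + v×B) = (1.602×10⁻¹⁹ C)·(-1.49×10⁵, 37.0, 35.0) = (-2.39×10⁻¹⁴, 5.93×10⁻¹⁸, 5.61×10⁻¹⁸) N.
|F| = 2.39×10⁻¹⁴ N.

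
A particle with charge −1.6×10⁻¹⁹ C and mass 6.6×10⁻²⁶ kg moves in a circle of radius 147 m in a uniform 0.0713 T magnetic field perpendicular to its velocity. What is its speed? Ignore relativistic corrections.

v ≈ 2.54×10⁷ m/s

From |q|vB = mv²/r, v = |q|Br/m.
v = (1.6×10⁻¹⁹)(0.0713)(147)/6.6×10⁻²⁶ ≈ 2.54×10⁷ m/s.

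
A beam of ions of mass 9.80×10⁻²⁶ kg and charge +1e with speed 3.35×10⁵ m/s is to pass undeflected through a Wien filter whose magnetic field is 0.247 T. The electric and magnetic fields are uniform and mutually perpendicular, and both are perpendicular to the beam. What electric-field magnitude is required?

For straight-line motion qE = qvB, so E = vB.
E = 3.35×10⁵ × 0.247 = 8.27×10⁴ V/m.

E = 8.27×10⁴ V/m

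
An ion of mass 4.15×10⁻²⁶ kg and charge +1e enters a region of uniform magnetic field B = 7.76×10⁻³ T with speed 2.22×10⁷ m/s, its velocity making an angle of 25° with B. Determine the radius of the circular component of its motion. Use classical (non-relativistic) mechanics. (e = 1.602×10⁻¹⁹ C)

v⊥ = v sinθ = 2.22×10⁷·sin25° ≈ 9.382×10⁶ m/s.
r = m v⊥/(|q|B) = (4.15×10⁻²⁶)(9.382×10⁶)/((1.602×10⁻¹⁹)(7.76×10⁻³)) ≈ 313 m.

r ≈ 313 m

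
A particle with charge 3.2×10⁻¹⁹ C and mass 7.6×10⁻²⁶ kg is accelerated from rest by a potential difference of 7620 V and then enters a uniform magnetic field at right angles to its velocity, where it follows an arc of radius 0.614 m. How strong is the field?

B ≈ 0.0980 T

v = √(2|q|V/m) = √(2·3.2×10⁻¹⁹·7620/7.6×10⁻²⁶) ≈ 2.533×10⁵ m/s.
B = mv/(|q|r) = (7.6×10⁻²⁶)(2.533×10⁵)/((3.2×10⁻¹⁹)(0.614)) ≈ 0.0980 T.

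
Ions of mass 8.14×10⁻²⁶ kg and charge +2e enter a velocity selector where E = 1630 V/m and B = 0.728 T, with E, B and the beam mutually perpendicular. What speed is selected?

v = 2240 m/s

For undeflected motion the electric and magnetic forces balance: qE = qvB.
v = E/B = 1630/0.728 = 2240 m/s.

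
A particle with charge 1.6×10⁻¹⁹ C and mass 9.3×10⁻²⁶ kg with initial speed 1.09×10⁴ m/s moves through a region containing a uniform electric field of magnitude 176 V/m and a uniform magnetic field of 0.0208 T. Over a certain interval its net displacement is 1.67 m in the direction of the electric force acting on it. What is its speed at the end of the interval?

B does no work; ΔKE = |q|E d.
½mv_f² = ½mv₀² + |q|Ed = ½(9.3×10⁻²⁶)(1.09×10⁴)² + (1.6×10⁻¹⁹)(176)(1.67) ≈ 5.525×10⁻¹⁸ J + 4.703×10⁻¹⁷ J ≈ 5.255×10⁻¹⁷ J.
v_f = √(2·5.255×10⁻¹⁷/9.3×10⁻²⁶) ≈ 3.36×10⁴ m/s.

v_f ≈ 3.36×10⁴ m/s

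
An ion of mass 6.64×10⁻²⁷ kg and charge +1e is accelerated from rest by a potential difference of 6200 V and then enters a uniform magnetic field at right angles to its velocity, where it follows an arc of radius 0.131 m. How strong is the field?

B ≈ 0.173 T

v = √(2|q|V/m) = √(2·1.602×10⁻¹⁹·6200/6.64×10⁻²⁷) ≈ 5.470×10⁵ m/s.
B = mv/(|q|r) = (6.64×10⁻²⁷)(5.470×10⁵)/((1.602×10⁻¹⁹)(0.131)) ≈ 0.173 T.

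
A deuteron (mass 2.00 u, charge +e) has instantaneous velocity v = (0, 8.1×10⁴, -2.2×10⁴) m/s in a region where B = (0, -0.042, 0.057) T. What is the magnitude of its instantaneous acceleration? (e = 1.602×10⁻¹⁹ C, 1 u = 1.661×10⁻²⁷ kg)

|a| ≈ 1.78×10¹¹ m/s²

v×B = (3690, 0, 0) N/C.
F = q v×B = (1.602×10⁻¹⁹ C)·(3690, 0, 0) = (5.92×10⁻¹⁶, 0, 0) N.
|a| = |F|/m = 5.916×10⁻¹⁶/3.322×10⁻²⁷ ≈ 1.78×10¹¹ m/s².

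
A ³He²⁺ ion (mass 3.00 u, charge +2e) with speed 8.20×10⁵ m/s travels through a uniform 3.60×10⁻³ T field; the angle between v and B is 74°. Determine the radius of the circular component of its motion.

v⊥ = v sinθ = 8.20×10⁵·sin74° ≈ 7.882×10⁵ m/s.
r = m v⊥/(|q|B) = (4.983×10⁻²⁷)(7.882×10⁵)/((3.204×10⁻¹⁹)(3.60×10⁻³)) ≈ 3.41 m.

r ≈ 3.41 m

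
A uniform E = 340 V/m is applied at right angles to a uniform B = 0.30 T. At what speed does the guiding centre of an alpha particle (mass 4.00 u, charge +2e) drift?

The E×B drift speed is v_d = E/B.
v_d = 340/0.30 = 1100 m/s.

v_d ≈ 1100 m/s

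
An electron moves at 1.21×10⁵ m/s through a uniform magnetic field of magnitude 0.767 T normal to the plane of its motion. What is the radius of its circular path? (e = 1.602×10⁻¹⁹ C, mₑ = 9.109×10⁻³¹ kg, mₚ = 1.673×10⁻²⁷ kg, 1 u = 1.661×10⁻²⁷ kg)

r ≈ 8.97×10⁻⁷ m

The magnetic force provides the centripetal force: |q|vB = mv²/r.
r = mv/(|q|B) = (9.109×10⁻³¹)(1.21×10⁵)/((1.602×10⁻¹⁹)(0.767)) ≈ 8.97×10⁻⁷ m.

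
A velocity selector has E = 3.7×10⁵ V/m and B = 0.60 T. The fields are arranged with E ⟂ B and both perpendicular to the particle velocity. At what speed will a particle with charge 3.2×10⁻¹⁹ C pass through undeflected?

v = 6.2×10⁵ m/s

Zero net Lorentz force requires |qE| = |q v×B|, i.e. E = vB.
v = E/B = 3.7×10⁵/0.60 = 6.2×10⁵ m/s.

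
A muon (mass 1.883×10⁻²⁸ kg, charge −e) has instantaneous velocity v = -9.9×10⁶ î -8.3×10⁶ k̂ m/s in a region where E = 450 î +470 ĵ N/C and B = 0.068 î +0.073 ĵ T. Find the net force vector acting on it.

v×B = (6.06×10⁵, -5.64×10⁵, -7.23×10⁵) N/C.
E + v×B = (6.06×10⁵, -5.64×10⁵, -7.23×10⁵) N/C.
F = q(E + v×B) = (−1.602×10⁻¹⁹ C)·(6.06×10⁵, -5.64×10⁵, -7.23×10⁵) = (-9.71×10⁻¹⁴, 9.03×10⁻¹⁴, 1.16×10⁻¹³) N.

F ≈ (-9.71×10⁻¹⁴, 9.03×10⁻¹⁴, 1.16×10⁻¹³) N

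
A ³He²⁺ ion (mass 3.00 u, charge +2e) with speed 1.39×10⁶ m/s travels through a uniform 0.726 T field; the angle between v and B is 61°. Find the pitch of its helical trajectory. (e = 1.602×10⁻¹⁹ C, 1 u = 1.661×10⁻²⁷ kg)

v∥ = v cosθ = 1.39×10⁶·cos61° ≈ 6.739×10⁵ m/s.
T = 2πm/(|q|B) = 2π(4.983×10⁻²⁷)/((3.204×10⁻¹⁹)(0.726)) ≈ 1.346×10⁻⁷ s.
pitch = v∥ T = (6.739×10⁵)(1.346×10⁻⁷) ≈ 0.0907 m.

p ≈ 0.0907 m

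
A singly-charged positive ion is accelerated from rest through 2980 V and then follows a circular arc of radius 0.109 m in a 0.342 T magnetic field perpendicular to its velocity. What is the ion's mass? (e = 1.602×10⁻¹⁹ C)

m ≈ 3.74×10⁻²⁶ kg

Combine |q|V = ½mv² and r = mv/(|q|B): eliminate v to get m = qB²r²/(2V).
m = (1.602×10⁻¹⁹)(0.342)²(0.109)²/(2·2980) ≈ 3.74×10⁻²⁶ kg.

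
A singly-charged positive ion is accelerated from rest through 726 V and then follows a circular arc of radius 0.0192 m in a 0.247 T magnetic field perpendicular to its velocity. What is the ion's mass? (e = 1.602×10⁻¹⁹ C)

Combine |q|V = ½mv² and r = mv/(|q|B): eliminate v to get m = qB²r²/(2V).
m = (1.602×10⁻¹⁹)(0.247)²(0.0192)²/(2·726) ≈ 2.48×10⁻²⁷ kg.

m ≈ 2.48×10⁻²⁷ kg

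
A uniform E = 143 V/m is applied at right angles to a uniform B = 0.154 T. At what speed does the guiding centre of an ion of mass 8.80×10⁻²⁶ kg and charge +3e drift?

v_d ≈ 929 m/s

The steady drift has the magnetic force balancing the electric force, so v_d = E/B.
v_d = 143/0.154 = 929 m/s.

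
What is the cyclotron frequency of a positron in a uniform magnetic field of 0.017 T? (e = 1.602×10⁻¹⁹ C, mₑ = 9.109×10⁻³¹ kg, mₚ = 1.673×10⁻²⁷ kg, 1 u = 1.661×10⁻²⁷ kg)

f = |q|B/(2πm).
f = (1.602×10⁻¹⁹)(0.017)/(2π·9.109×10⁻³¹) ≈ 4.8×10⁸ Hz.

f ≈ 4.8×10⁸ Hz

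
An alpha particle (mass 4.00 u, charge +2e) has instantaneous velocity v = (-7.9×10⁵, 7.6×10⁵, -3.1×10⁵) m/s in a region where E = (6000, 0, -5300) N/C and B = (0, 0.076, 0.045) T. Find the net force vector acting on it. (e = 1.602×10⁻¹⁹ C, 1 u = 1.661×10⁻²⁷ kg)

F ≈ (2.04×10⁻¹⁴, 1.14×10⁻¹⁴, -2.09×10⁻¹⁴) N

v×B = (5.78×10⁴, 3.56×10⁴, -6.00×10⁴) N/C.
E + v×B = (6.38×10⁴, 3.56×10⁴, -6.53×10⁴) N/C.
F = q(E + v×B) = (3.204×10⁻¹⁹ C)·(6.38×10⁴, 3.56×10⁴, -6.53×10⁴) = (2.04×10⁻¹⁴, 1.14×10⁻¹⁴, -2.09×10⁻¹⁴) N.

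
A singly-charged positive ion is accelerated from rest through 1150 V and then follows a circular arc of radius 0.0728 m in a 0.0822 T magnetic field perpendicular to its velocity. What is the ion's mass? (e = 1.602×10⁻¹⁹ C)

Combine |q|V = ½mv² and r = mv/(|q|B): eliminate v to get m = qB²r²/(2V).
m = (1.602×10⁻¹⁹)(0.0822)²(0.0728)²/(2·1150) ≈ 2.49×10⁻²⁷ kg.

m ≈ 2.49×10⁻²⁷ kg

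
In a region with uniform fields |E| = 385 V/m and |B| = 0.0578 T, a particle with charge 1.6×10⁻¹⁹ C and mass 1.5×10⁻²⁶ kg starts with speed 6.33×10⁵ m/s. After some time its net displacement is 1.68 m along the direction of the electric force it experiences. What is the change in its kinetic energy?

ΔKE ≈ 1.03×10⁻¹⁶ J

The magnetic force is always ⟂ v and does no work; only the electric force changes KE.
ΔKE = F_E · d = |q|E d = (1.6×10⁻¹⁹)(385)(1.68) ≈ 1.03×10⁻¹⁶ J.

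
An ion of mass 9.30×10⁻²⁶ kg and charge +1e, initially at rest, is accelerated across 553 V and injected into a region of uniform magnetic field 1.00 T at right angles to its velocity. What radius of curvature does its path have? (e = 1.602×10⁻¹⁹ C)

Acceleration: |q|V = ½mv² ⇒ v = √(2|q|V/m) = √(2·1.602×10⁻¹⁹·553/9.30×10⁻²⁶) ≈ 4.365×10⁴ m/s.
In the field: r = mv/(|q|B) = (9.30×10⁻²⁶)(4.365×10⁴)/((1.602×10⁻¹⁹)(1.00)) ≈ 0.0253 m.

r ≈ 0.0253 m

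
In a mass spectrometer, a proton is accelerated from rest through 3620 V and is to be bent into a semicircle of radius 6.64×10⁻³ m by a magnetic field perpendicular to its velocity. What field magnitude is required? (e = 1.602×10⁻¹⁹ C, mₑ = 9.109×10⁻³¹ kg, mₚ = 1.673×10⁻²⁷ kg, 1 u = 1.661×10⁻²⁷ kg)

v = √(2|q|V/m) = √(2·1.602×10⁻¹⁹·3620/1.673×10⁻²⁷) ≈ 8.326×10⁵ m/s.
B = mv/(|q|r) = (1.673×10⁻²⁷)(8.326×10⁵)/((1.602×10⁻¹⁹)(6.64×10⁻³)) ≈ 1.31 T.

B ≈ 1.31 T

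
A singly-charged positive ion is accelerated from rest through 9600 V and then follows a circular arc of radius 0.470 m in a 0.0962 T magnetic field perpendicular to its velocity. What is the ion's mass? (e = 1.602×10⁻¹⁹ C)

m ≈ 1.71×10⁻²⁶ kg

Combine |q|V = ½mv² and r = mv/(|q|B): eliminate v to get m = qB²r²/(2V).
m = (1.602×10⁻¹⁹)(0.0962)²(0.470)²/(2·9600) ≈ 1.71×10⁻²⁶ kg.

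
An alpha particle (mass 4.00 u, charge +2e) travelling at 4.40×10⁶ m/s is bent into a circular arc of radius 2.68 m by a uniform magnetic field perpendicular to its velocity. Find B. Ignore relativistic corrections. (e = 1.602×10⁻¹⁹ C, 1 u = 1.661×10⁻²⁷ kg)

B ≈ 0.0340 T

From |q|vB = mv²/r, B = mv/(|q|r).
B = (6.644×10⁻²⁷)(4.40×10⁶)/((3.204×10⁻¹⁹)(2.68)) ≈ 0.0340 T.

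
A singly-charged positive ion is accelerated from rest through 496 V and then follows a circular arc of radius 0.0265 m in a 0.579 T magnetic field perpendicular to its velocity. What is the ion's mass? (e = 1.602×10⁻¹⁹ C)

m ≈ 3.80×10⁻²⁶ kg

Combine |q|V = ½mv² and r = mv/(|q|B): eliminate v to get m = qB²r²/(2V).
m = (1.602×10⁻¹⁹)(0.579)²(0.0265)²/(2·496) ≈ 3.80×10⁻²⁶ kg.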